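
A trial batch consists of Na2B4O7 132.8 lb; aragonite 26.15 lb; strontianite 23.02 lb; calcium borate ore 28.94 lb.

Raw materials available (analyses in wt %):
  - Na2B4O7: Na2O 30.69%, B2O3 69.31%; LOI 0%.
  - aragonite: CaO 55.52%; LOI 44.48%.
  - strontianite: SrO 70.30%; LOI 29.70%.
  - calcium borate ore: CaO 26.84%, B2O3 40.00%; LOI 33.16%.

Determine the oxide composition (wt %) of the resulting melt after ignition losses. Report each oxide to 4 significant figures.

Glass mass = 182.8 lb (batch 210.9 − LOI 28.06).
Composition: CaO 12.19%, SrO 8.851%, Na2O 22.29%, B2O3 56.67%

Each numeric step maintains exact precision from first step to last. Values along the way appear rounded off to 4 significant figures between the steps — each reported value carries a single rounding; the derived quantities are rebuilt using the weight values for 182.8 lb of glass in full float precision (the four compositions, glass mass, yield, the totals, LOI), as they appear in problem or answer.
Oxide-by-oxide delivered mass:
  CaO: 26.15·0.5552 + 28.94·0.2684 = 22.29 lb
  SrO: 23.02·0.7030 = 16.18 lb
  Na2O: 132.8·0.3069 = 40.76 lb
  B2O3: 132.8·0.6931 + 28.94·0.4000 = 103.6 lb
LOI: 26.15·0.4448 + 23.02·0.2970 + 28.94·0.3316 = 28.06 lb
batch − LOI leaves glass = 210.9 − 28.06 = 182.8 lb (= Σ oxide masses)
wt % = oxide mass / glass mass × 100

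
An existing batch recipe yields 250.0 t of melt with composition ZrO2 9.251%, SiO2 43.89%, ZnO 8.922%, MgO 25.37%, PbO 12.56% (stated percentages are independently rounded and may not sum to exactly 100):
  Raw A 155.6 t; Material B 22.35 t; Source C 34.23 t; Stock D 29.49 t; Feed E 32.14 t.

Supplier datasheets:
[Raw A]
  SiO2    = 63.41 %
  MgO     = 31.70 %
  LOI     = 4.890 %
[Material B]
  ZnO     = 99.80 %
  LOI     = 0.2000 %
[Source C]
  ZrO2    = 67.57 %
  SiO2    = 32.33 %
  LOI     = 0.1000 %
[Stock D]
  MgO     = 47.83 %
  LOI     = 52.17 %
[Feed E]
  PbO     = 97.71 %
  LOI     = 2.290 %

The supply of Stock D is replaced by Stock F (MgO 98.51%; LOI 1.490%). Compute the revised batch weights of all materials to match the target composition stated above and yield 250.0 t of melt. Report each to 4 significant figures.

Revised batch per 250.0 t melt:
  Raw A: 155.6 t
  Material B: 22.35 t
  Source C: 34.23 t
  Stock F: 14.32 t
  Feed E: 32.14 t
Total batch = 258.6 t; LOI loss = 8.637 t

Full float precision is maintained from start to finish. Mid-chain values are shown rounded to four significant figures in the working. Each reported number takes just one rounding; all derived quantities are re-derived from the weighed amounts at 250.0 t of glass in full float precision (totals, glass mass, ignition loss, the five compositions, yield), exactly as shown in question or answer.
Target masses of each oxide per 250.0 t melt:
  ZrO2: 9.251% × 250.0 = 23.13 t
  SiO2: 43.89% × 250.0 = 109.7 t
  ZnO: 8.922% × 250.0 = 22.30 t
  MgO: 25.37% × 250.0 = 63.42 t
  PbO: 12.56% × 250.0 = 31.40 t
A balance pass over the oxides, given the weights on record, for the quoted basis mass (every target is met by its sum up to rounding of the answer):
  ZrO2: 34.23·0.6757 = 23.13 t (target 23.13 t)
  SiO2: 155.6·0.6341 + 34.23·0.3233 = 109.7 t (target 109.7 t)
  ZnO: 22.35·0.9980 = 22.31 t (target 22.30 t)
  MgO: 155.6·0.3170 + 14.32·0.9851 = 63.43 t (target 63.42 t)
  PbO: 32.14·0.9771 = 31.40 t (target 31.40 t)
Glass-mass closure: Σ batch − LOI loss = 250.0 t (targets for the oxides total 250.0 t; versus the stated basis of 250.0 t — a pure rounding effect).
Adding the batch up: Σ batch = 258.6 t; loss to ignition Σ batch·LOI = 8.637 t; glass ÷ batch gives a yield of 96.66%.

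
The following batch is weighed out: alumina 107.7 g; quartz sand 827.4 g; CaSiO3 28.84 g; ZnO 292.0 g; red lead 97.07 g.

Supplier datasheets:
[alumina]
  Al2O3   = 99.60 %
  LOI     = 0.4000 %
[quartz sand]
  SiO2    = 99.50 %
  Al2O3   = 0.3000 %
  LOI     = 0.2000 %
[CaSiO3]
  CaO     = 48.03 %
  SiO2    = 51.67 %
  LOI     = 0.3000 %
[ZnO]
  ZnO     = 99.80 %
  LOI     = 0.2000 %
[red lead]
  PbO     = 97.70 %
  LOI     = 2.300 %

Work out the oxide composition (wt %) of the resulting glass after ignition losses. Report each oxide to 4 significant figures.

Glass mass = 1348 g (batch 1353 − LOI 4.989).
Composition: PbO 7.035%, CaO 1.028%, ZnO 21.62%, SiO2 62.18%, Al2O3 8.142%

The whole derivation runs at full float precision at every stage — the intermediate values are shown, rounded to 4 significant figures, as written; each reported figure takes exactly one rounding — the derived quantities are re-derived in exact precision (five oxide percentages, totals, LOI, net glass mass, the yield) from the batch weights on 1348 g of glass as given in either problem or answer.
Oxide masses out of the charge:
  PbO: 97.07·0.9770 = 94.84 g
  CaO: 28.84·0.4803 = 13.85 g
  ZnO: 292.0·0.9980 = 291.4 g
  SiO2: 827.4·0.9950 + 28.84·0.5167 = 838.2 g
  Al2O3: 107.7·0.9960 + 827.4·0.003000 = 109.8 g
LOI: 107.7·0.004000 + 827.4·0.002000 + 28.84·0.003000 + 292.0·0.002000 + 97.07·0.02300 = 4.989 g
The glass mass, total less LOI, = 1353 − 4.989 = 1348 g (matching Σ of the oxides)
percent share: oxide ÷ glass, ×100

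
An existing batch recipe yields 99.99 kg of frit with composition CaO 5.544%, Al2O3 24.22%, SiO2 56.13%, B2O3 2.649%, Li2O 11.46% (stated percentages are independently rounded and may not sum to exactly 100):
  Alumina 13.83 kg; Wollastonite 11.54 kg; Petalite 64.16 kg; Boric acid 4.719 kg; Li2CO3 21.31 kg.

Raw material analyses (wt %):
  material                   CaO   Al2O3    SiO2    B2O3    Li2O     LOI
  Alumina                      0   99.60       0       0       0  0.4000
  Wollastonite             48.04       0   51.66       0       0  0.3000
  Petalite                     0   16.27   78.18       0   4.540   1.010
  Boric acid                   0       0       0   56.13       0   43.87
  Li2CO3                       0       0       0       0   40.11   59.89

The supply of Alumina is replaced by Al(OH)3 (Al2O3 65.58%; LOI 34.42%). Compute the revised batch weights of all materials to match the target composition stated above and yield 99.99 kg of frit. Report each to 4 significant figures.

All arithmetic carries exact precision from start to finish; the intermediate values are printed rounded to 4 significant digits within the worked lines — every reported number takes exactly one rounding — derived quantities, which include yield, ignition loss, five oxide percentages, totals, net glass mass, are recomputed at full precision, as quoted within problem or answer, from the weighed amounts at 99.99 kg of glass.
The oxide mass targets at 99.99 kg frit:
  CaO: 5.544% × 99.99 = 5.543 kg
  Al2O3: 24.22% × 99.99 = 24.22 kg
  SiO2: 56.13% × 99.99 = 56.12 kg
  B2O3: 2.649% × 99.99 = 2.649 kg
  Li2O: 11.46% × 99.99 = 11.46 kg
Verifying the oxide balance applying the batch weights above, for the quoted basis mass (target by target, the sums agree up to rounding of the answer):
  CaO: 11.54·0.4804 = 5.544 kg (target 5.543 kg)
  Al2O3: 21.01·0.6558 + 64.16·0.1627 = 24.22 kg (target 24.22 kg)
  SiO2: 11.54·0.5166 + 64.16·0.7818 = 56.12 kg (target 56.12 kg)
  B2O3: 4.719·0.5613 = 2.649 kg (target 2.649 kg)
  Li2O: 64.16·0.04540 + 21.31·0.4011 = 11.46 kg (target 11.46 kg)
Glass-mass bookkeeping: whole batch net of LOI = 99.99 kg (targets for the oxides total 99.99 kg; versus the stated basis of 99.99 kg — differing by rounding only).
Total batch = Σ batch = 122.7 kg; LOI loss = Σ batch·LOI = 22.75 kg; yield: glass divided by total = 81.47%.

Revised batch per 99.99 kg frit:
  Al(OH)3: 21.01 kg
  Wollastonite: 11.54 kg
  Petalite: 64.16 kg
  Boric acid: 4.719 kg
  Li2CO3: 21.31 kg
Total batch = 122.7 kg; LOI loss = 22.75 kg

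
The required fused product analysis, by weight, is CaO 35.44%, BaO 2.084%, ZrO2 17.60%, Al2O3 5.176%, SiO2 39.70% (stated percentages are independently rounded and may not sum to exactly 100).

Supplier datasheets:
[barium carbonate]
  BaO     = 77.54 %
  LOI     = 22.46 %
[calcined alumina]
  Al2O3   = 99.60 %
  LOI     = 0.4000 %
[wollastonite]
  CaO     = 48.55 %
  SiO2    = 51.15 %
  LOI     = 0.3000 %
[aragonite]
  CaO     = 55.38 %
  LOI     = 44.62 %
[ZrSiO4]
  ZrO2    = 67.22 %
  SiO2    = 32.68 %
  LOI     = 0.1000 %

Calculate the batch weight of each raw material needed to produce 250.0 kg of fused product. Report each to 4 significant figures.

Batch per 250.0 kg fused product:
  barium carbonate: 6.719 kg
  calcined alumina: 12.99 kg
  wollastonite: 152.2 kg
  aragonite: 26.54 kg
  ZrSiO4: 65.46 kg
Total batch = 263.9 kg; LOI loss = 13.93 kg; yield = 94.72%

Every computation runs at full precision through every step. Values along the way are displayed rounded to 4 significant digits alongside each step — every reported value receives exactly one rounding. The derived quantities are rebuilt from the batch weights per 250.0 kg of glass in full float precision (net glass mass, ignition loss, the five compositions, the totals, the yield) as written in problem or answer.
Oxide mass targets, per 250.0 kg fused product:
  CaO: 35.44% × 250.0 = 88.60 kg
  BaO: 2.084% × 250.0 = 5.210 kg
  ZrO2: 17.60% × 250.0 = 44.00 kg
  Al2O3: 5.176% × 250.0 = 12.94 kg
  SiO2: 39.70% × 250.0 = 99.25 kg
Mass-balance tally per oxide applying the batch weights above, relative to the basis at hand (each sum matches its target mass inside rounding margins):
  CaO: 152.2·0.4855 + 26.54·0.5538 = 88.59 kg (target 88.60 kg)
  BaO: 6.719·0.7754 = 5.210 kg (target 5.210 kg)
  ZrO2: 65.46·0.6722 = 44.00 kg (target 44.00 kg)
  Al2O3: 12.99·0.9960 = 12.94 kg (target 12.94 kg)
  SiO2: 152.2·0.5115 + 65.46·0.3268 = 99.24 kg (target 99.25 kg)
Glass-mass sanity pass: whole batch net of LOI = 250.0 kg (the Σ of target masses is 250.0 kg; the stated basis being 250.0 kg — deltas are rounding alone).
Batch total: Σ batch = 263.9 kg; loss to ignition Σ batch·LOI = 13.93 kg; yield, glass over the total, = 94.72%.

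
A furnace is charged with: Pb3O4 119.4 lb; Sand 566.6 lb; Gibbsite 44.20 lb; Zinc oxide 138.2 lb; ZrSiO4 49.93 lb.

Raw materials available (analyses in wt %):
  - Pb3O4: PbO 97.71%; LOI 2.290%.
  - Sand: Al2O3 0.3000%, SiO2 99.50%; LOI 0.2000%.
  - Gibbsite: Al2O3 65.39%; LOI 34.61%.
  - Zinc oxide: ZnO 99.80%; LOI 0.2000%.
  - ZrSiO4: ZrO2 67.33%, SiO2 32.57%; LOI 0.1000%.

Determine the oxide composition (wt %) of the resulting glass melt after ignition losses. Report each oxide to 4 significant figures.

Glass mass = 898.8 lb (batch 918.3 − LOI 19.49).
Composition: PbO 12.98%, ZrO2 3.740%, Al2O3 3.405%, ZnO 15.34%, SiO2 64.53%

The working math carries exact precision at each step; in-progress results are displayed, with 4-significant-figure rounding, when written out — a single rounding finalizes each reported number — the derived quantities, including five oxide percentages, the totals, glass mass, LOI, yield, are carried using the weight values per 898.8 lb of glass at full precision, as set out in either problem or answer.
Per-oxide mass from batch:
  PbO: 119.4·0.9771 = 116.7 lb
  ZrO2: 49.93·0.6733 = 33.62 lb
  Al2O3: 566.6·0.003000 + 44.20·0.6539 = 30.60 lb
  ZnO: 138.2·0.9980 = 137.9 lb
  SiO2: 566.6·0.9950 + 49.93·0.3257 = 580.0 lb
LOI: 119.4·0.02290 + 566.6·0.002000 + 44.20·0.3461 + 138.2·0.002000 + 49.93·0.001000 = 19.49 lb
Glass mass = batch − LOI = 918.3 − 19.49 = 898.8 lb (= the summed oxide contributions)
each wt % is 100 × oxide ÷ glass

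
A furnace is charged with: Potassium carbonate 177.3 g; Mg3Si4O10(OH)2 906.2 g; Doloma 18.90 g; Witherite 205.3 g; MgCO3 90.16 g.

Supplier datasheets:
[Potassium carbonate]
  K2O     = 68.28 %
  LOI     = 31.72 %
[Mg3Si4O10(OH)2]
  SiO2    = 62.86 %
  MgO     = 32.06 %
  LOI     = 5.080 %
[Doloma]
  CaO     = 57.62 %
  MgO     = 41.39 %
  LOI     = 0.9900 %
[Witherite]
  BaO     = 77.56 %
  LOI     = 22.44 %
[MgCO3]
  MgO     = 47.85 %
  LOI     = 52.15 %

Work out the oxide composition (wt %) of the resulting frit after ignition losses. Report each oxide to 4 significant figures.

Glass mass = 1202 g (batch 1398 − LOI 195.5).
Composition: BaO 13.24%, SiO2 47.38%, CaO 0.9058%, MgO 28.40%, K2O 10.07%

Intermediates are displayed rounded to 4 significant digits alongside each step. All internal work runs at full precision end to end; every reported number is rounded a single time; the derived quantities (glass mass, the yield, the five compositions, LOI, the totals) are carried at full precision starting from the weights at 1202 g of glass, as they appear in either problem or answer.
What the batch supplies per oxide:
  BaO: 205.3·0.7756 = 159.2 g
  SiO2: 906.2·0.6286 = 569.6 g
  CaO: 18.90·0.5762 = 10.89 g
  MgO: 906.2·0.3206 + 18.90·0.4139 + 90.16·0.4785 = 341.5 g
  K2O: 177.3·0.6828 = 121.1 g
LOI: 177.3·0.3172 + 906.2·0.05080 + 18.90·0.009900 + 205.3·0.2244 + 90.16·0.5215 = 195.5 g
Glass = total batch minus LOI = 1398 − 195.5 = 1202 g (matching Σ of the oxides)
wt % = 100 × oxide mass / glass mass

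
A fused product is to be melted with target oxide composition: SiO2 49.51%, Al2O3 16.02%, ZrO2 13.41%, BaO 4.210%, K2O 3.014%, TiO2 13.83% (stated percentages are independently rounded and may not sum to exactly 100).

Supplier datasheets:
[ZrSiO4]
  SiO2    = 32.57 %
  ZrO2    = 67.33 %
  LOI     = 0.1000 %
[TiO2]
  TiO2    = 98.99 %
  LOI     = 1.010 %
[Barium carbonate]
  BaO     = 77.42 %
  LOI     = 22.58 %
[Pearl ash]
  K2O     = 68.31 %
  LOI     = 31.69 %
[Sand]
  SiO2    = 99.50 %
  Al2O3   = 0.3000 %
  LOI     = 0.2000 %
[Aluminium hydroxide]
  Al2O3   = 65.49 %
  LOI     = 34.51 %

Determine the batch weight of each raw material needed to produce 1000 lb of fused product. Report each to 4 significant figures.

The whole derivation maintains full float precision at all times; values along the way are shown with 4-significant-digit rounding across the worked steps. Every reported result is rounded just once; the derived quantities, including the yield, totals, ignition loss, six oxide percentages, net glass mass, are computed starting from the weights at 1000 lb of glass in exact precision, exactly as shown in problem or answer.
Oxide mass targets, per 1000 lb fused product:
  SiO2: 49.51% × 1000 = 495.1 lb
  Al2O3: 16.02% × 1000 = 160.2 lb
  ZrO2: 13.41% × 1000 = 134.1 lb
  BaO: 4.210% × 1000 = 42.10 lb
  K2O: 3.014% × 1000 = 30.14 lb
  TiO2: 13.83% × 1000 = 138.3 lb
Sums-versus-targets review applying the batch weights above, per the basis as stated (target by target, the sums agree inside rounding margins):
  SiO2: 199.2·0.3257 + 432.4·0.9950 = 495.1 lb (target 495.1 lb)
  Al2O3: 432.4·0.003000 + 242.6·0.6549 = 160.2 lb (target 160.2 lb)
  ZrO2: 199.2·0.6733 = 134.1 lb (target 134.1 lb)
  BaO: 54.38·0.7742 = 42.10 lb (target 42.10 lb)
  K2O: 44.12·0.6831 = 30.14 lb (target 30.14 lb)
  TiO2: 139.7·0.9899 = 138.3 lb (target 138.3 lb)
Glass-mass closure: the batch minus its LOI: 999.9 lb (targets for the oxides total 999.9 lb; against the stated basis, 1000 lb — deltas are rounding alone).
Batch grand total — Σ batch = 1112 lb; ignition loss, Σ(batch × LOI) = 112.5 lb; yield: glass divided by total = 89.89%.

Batch per 1000 lb fused product:
  ZrSiO4: 199.2 lb
  TiO2: 139.7 lb
  Barium carbonate: 54.38 lb
  Pearl ash: 44.12 lb
  Sand: 432.4 lb
  Aluminium hydroxide: 242.6 lb
Total batch = 1112 lb; LOI loss = 112.5 lb; yield = 89.89%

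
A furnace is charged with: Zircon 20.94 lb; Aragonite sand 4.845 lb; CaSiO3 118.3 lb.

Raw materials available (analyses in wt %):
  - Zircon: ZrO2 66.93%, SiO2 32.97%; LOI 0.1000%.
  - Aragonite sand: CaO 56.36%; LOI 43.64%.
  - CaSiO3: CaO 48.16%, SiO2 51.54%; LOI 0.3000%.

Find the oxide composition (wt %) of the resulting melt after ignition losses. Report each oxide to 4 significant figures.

Full precision is carried all the way through; intermediates are displayed (rounded to 4 significant figures) on the page — every reported value is rounded a single time. Derived quantities (three oxide percentages, totals, glass mass, LOI, yield) are carried in exact precision from the weighed amounts for 141.6 lb of glass, as written in the problem or the answer.
Mass of each oxide from the mix:
  ZrO2: 20.94·0.6693 = 14.02 lb
  CaO: 4.845·0.5636 + 118.3·0.4816 = 59.70 lb
  SiO2: 20.94·0.3297 + 118.3·0.5154 = 67.88 lb
LOI: 20.94·0.001000 + 4.845·0.4364 + 118.3·0.003000 = 2.490 lb
The glass mass, total less LOI, = 144.1 − 2.490 = 141.6 lb (= Σ oxide masses)
oxide / glass × 100 gives the wt %

Glass mass = 141.6 lb (batch 144.1 − LOI 2.490).
Composition: ZrO2 9.898%, CaO 42.17%, SiO2 47.94%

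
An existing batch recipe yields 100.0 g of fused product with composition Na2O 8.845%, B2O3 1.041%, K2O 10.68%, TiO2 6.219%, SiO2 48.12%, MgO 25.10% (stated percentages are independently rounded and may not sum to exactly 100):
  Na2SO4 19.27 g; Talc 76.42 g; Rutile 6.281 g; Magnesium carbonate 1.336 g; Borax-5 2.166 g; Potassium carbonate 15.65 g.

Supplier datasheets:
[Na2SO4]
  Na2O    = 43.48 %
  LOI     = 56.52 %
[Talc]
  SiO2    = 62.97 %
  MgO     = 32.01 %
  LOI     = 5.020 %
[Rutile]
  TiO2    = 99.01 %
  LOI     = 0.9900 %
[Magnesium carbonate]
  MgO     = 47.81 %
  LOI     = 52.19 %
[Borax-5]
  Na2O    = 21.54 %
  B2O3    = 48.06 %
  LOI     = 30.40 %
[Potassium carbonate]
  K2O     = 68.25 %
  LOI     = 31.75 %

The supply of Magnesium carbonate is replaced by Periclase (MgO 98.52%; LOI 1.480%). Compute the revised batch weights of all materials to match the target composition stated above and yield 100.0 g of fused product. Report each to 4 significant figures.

All arithmetic runs at exact precision end to end. Mid-chain values are shown (rounded to four significant digits) in the printout; a single rounding yields every reported number. All derived quantities, including glass mass, six oxide percentages, the yield, totals, LOI, are carried using the weight values at 100.0 g of glass in full float precision, as they appear in the problem or the answer.
Target masses of each oxide per 100.0 g fused product:
  Na2O: 8.845% × 100.0 = 8.845 g
  B2O3: 1.041% × 100.0 = 1.041 g
  K2O: 10.68% × 100.0 = 10.68 g
  TiO2: 6.219% × 100.0 = 6.219 g
  SiO2: 48.12% × 100.0 = 48.12 g
  MgO: 25.10% × 100.0 = 25.10 g
Mass-balance tally per oxide working from each reported weight, on the stated basis (every target is met by its sum inside rounding margins):
  Na2O: 19.27·0.4348 + 2.166·0.2154 = 8.845 g (target 8.845 g)
  B2O3: 2.166·0.4806 = 1.041 g (target 1.041 g)
  K2O: 15.65·0.6825 = 10.68 g (target 10.68 g)
  TiO2: 6.281·0.9901 = 6.219 g (target 6.219 g)
  SiO2: 76.42·0.6297 = 48.12 g (target 48.12 g)
  MgO: 76.42·0.3201 + 0.6484·0.9852 = 25.10 g (target 25.10 g)
Auditing the glass mass value: net batch after ignition = 100.0 g (oxide target masses add up to 100.0 g; with the basis standing at 100.0 g — rounding explains the deltas).
Whole-batch sum: Σ batch = 120.4 g; ignition loss, Σ(batch × LOI) = 20.43 g; yield, glass over the total, = 83.04%.

Revised batch per 100.0 g fused product:
  Na2SO4: 19.27 g
  Talc: 76.42 g
  Rutile: 6.281 g
  Periclase: 0.6484 g
  Borax-5: 2.166 g
  Potassium carbonate: 15.65 g
Total batch = 120.4 g; LOI loss = 20.43 g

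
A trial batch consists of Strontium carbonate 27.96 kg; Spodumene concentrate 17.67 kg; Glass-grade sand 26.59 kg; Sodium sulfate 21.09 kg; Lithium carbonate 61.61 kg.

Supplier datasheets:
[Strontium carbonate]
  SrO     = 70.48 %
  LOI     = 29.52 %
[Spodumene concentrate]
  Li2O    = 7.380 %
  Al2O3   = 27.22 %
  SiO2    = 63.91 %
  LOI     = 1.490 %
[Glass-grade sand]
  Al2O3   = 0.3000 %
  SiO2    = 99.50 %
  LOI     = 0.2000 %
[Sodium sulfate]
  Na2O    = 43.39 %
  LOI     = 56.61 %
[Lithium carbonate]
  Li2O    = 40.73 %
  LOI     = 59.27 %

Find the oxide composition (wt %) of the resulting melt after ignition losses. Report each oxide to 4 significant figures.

Glass mass = 97.89 kg (batch 154.9 − LOI 57.03).
Composition: Na2O 9.348%, Li2O 26.97%, Al2O3 4.995%, SiO2 38.56%, SrO 20.13%

In-progress results are printed rounded to four significant figures across the worked steps; all internal work holds full precision in every operation — exactly one rounding goes into every reported result; derived quantities, including LOI, totals, five oxide percentages, yield, glass mass, are carried from the weighed amounts for 97.89 kg of glass in full float precision as they appear in the problem or answer text.
Oxide masses out of the charge:
  Na2O: 21.09·0.4339 = 9.151 kg
  Li2O: 17.67·0.07380 + 61.61·0.4073 = 26.40 kg
  Al2O3: 17.67·0.2722 + 26.59·0.003000 = 4.890 kg
  SiO2: 17.67·0.6391 + 26.59·0.9950 = 37.75 kg
  SrO: 27.96·0.7048 = 19.71 kg
LOI: 27.96·0.2952 + 17.67·0.01490 + 26.59·0.002000 + 21.09·0.5661 + 61.61·0.5927 = 57.03 kg
Glass mass = batch − LOI = 154.9 − 57.03 = 97.89 kg (= Σ oxide masses)
wt % = oxide mass / glass mass × 100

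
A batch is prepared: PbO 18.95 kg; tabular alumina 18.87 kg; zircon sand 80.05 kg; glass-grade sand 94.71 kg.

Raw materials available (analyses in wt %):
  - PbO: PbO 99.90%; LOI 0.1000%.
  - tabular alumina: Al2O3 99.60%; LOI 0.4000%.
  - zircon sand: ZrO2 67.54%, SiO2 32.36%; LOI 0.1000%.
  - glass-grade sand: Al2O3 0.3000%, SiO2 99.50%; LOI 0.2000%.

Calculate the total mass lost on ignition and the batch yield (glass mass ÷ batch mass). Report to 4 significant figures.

All arithmetic carries exact precision through every step. Values along the way are displayed, rounded to 4 significant figures, as written. Every reported value carries a single rounding. Derived quantities, including the totals, yield, ignition loss, the four compositions, glass mass, are rebuilt from the weighed amounts for 212.2 kg of glass at full precision, precisely as stated by problem or answer.
Per-material ignition loss:
  PbO: 18.95 × 0.001000 = 0.01895 kg
  tabular alumina: 18.87 × 0.004000 = 0.07548 kg
  zircon sand: 80.05 × 0.001000 = 0.08005 kg
  glass-grade sand: 94.71 × 0.002000 = 0.1894 kg
Total LOI = 0.3639 kg
Glass = batch − LOI = 212.6 − 0.3639 = 212.2 kg

LOI loss = 0.3639 kg; glass = 212.2 kg; yield = 99.83%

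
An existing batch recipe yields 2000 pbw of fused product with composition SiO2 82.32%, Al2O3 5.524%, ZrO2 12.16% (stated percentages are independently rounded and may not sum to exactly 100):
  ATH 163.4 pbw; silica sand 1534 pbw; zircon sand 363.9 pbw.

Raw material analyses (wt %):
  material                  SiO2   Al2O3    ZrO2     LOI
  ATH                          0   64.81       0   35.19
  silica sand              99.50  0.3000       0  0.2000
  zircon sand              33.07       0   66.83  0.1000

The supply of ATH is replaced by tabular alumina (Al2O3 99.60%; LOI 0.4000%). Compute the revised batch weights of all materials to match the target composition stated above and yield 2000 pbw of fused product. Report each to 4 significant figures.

Revised batch per 2000 pbw fused product:
  tabular alumina: 106.3 pbw
  silica sand: 1534 pbw
  zircon sand: 363.9 pbw
Total batch = 2004 pbw; LOI loss = 3.857 pbw

All internal work runs at exact precision in all steps — mid-chain values are displayed rounded to four significant figures alongside each step; every reported figure is rounded once only — the derived quantities are re-derived from the batch weights on 2000 pbw of glass at full precision (the three compositions, glass mass, the yield, totals, LOI) as quoted within problem or answer.
Target masses of each oxide per 2000 pbw fused product:
  SiO2: 82.32% × 2000 = 1646 pbw
  Al2O3: 5.524% × 2000 = 110.5 pbw
  ZrO2: 12.16% × 2000 = 243.2 pbw
Verifying the oxide balance using the reported weights, on the stated basis (delivered sums recover each target within answer rounding):
  SiO2: 1534·0.9950 + 363.9·0.3307 = 1647 pbw (target 1646 pbw)
  Al2O3: 106.3·0.9960 + 1534·0.003000 = 110.5 pbw (target 110.5 pbw)
  ZrO2: 363.9·0.6683 = 243.2 pbw (target 243.2 pbw)
Consistency of the glass mass: whole batch net of LOI = 2000 pbw (oxide target masses add up to 2000 pbw; versus the stated basis of 2000 pbw — differing by rounding only).
Summing the batch: Σ batch = 2004 pbw; the LOI term Σ batch·LOI equals 3.857 pbw; yield = glass ÷ total batch = 99.81%.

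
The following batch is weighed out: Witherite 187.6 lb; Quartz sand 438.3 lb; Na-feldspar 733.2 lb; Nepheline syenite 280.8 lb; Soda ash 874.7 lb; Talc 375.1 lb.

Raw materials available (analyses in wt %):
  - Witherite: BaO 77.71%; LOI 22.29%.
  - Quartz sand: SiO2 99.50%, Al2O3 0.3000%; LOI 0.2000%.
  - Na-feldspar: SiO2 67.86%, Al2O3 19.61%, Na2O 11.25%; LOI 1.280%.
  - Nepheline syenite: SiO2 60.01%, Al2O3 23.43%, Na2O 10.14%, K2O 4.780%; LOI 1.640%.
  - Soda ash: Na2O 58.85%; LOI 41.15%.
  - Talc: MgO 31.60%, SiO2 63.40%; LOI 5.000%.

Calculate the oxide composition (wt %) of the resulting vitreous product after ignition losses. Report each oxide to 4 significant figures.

Glass mass = 2454 lb (batch 2890 − LOI 435.4).
Composition: MgO 4.830%, SiO2 54.60%, Al2O3 8.592%, Na2O 25.49%, K2O 0.5469%, BaO 5.940%

All internal work maintains full float precision in every operation — the intermediate values appear (rounded to four significant figures) when written out; each reported value is rounded just once. Derived quantities (glass mass, LOI, the yield, totals, the six compositions) are re-derived from the weighed amounts on 2454 lb of glass at exact precision, exactly as shown in the problem or answer text.
What the batch supplies per oxide:
  MgO: 375.1·0.3160 = 118.5 lb
  SiO2: 438.3·0.9950 + 733.2·0.6786 + 280.8·0.6001 + 375.1·0.6340 = 1340 lb
  Al2O3: 438.3·0.003000 + 733.2·0.1961 + 280.8·0.2343 = 210.9 lb
  Na2O: 733.2·0.1125 + 280.8·0.1014 + 874.7·0.5885 = 625.7 lb
  K2O: 280.8·0.04780 = 13.42 lb
  BaO: 187.6·0.7771 = 145.8 lb
LOI: 187.6·0.2229 + 438.3·0.002000 + 733.2·0.01280 + 280.8·0.01640 + 874.7·0.4115 + 375.1·0.05000 = 435.4 lb
batch − LOI leaves glass = 2890 − 435.4 = 2454 lb (the oxide masses sum to this)
percent share: oxide ÷ glass, ×100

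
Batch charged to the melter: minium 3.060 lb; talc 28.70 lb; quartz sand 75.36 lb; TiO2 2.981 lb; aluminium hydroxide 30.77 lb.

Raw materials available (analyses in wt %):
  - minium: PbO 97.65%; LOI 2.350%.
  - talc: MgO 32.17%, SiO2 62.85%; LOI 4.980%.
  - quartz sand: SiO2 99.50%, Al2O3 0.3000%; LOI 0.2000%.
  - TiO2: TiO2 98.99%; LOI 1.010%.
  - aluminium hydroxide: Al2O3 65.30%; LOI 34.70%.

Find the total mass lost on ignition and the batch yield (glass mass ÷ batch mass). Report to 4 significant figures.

LOI loss = 12.36 lb; glass = 128.5 lb; yield = 91.23%

All arithmetic holds full float precision in all steps — values along the way are displayed rounded off to 4 significant figures on the page; every reported value is rounded once only — the derived quantities (net glass mass, LOI, the five compositions, totals, yield) are carried at full float precision using the weight values on 128.5 lb of glass, exactly as shown in the problem or the answer.
Loss on ignition, line by line:
  minium: 3.060 × 0.02350 = 0.07191 lb
  talc: 28.70 × 0.04980 = 1.429 lb
  quartz sand: 75.36 × 0.002000 = 0.1507 lb
  TiO2: 2.981 × 0.01010 = 0.03011 lb
  aluminium hydroxide: 30.77 × 0.3470 = 10.68 lb
Total LOI = 12.36 lb
Glass = batch − LOI = 140.9 − 12.36 = 128.5 lb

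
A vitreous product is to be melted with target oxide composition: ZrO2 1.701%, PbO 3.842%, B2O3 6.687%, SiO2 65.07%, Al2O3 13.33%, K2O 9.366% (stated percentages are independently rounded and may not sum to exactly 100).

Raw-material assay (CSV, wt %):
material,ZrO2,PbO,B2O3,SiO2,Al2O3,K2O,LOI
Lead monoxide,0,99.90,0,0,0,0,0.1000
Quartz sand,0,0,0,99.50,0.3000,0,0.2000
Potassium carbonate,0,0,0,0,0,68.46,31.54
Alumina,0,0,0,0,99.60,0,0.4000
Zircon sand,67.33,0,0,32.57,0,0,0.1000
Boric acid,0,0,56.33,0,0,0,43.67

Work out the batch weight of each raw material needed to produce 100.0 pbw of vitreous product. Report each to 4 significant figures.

Batch per 100.0 pbw vitreous product:
  Lead monoxide: 3.846 pbw
  Quartz sand: 64.57 pbw
  Potassium carbonate: 13.68 pbw
  Alumina: 13.19 pbw
  Zircon sand: 2.526 pbw
  Boric acid: 11.87 pbw
Total batch = 109.7 pbw; LOI loss = 9.687 pbw; yield = 91.17%

Values along the way are displayed (rounded to 4 significant figures) between the steps. All arithmetic holds full float precision from start to finish. Every reported number is rounded exactly once; all derived quantities (yield, ignition loss, six oxide percentages, totals, glass mass) are re-derived in full float precision using the weight values at 100.0 pbw of glass, as set out in either problem or answer.
Target oxide masses per 100.0 pbw vitreous product:
  ZrO2: 1.701% × 100.0 = 1.701 pbw
  PbO: 3.842% × 100.0 = 3.842 pbw
  B2O3: 6.687% × 100.0 = 6.687 pbw
  SiO2: 65.07% × 100.0 = 65.07 pbw
  Al2O3: 13.33% × 100.0 = 13.33 pbw
  K2O: 9.366% × 100.0 = 9.366 pbw
Verifying the oxide balance on the weights just shown, under the basis named above (target by target, the sums agree exact up to rounding of places):
  ZrO2: 2.526·0.6733 = 1.701 pbw (target 1.701 pbw)
  PbO: 3.846·0.9990 = 3.842 pbw (target 3.842 pbw)
  B2O3: 11.87·0.5633 = 6.686 pbw (target 6.687 pbw)
  SiO2: 64.57·0.9950 + 2.526·0.3257 = 65.07 pbw (target 65.07 pbw)
  Al2O3: 64.57·0.003000 + 13.19·0.9960 = 13.33 pbw (target 13.33 pbw)
  K2O: 13.68·0.6846 = 9.365 pbw (target 9.366 pbw)
Glass-mass closure: whole batch net of LOI = 100.0 pbw (per-oxide target masses sum to 100.0 pbw; against the stated basis, 100.0 pbw — gaps are rounding artifacts).
Batch grand total — Σ batch = 109.7 pbw; the LOI term Σ batch·LOI equals 9.687 pbw; yield, glass over the total, = 91.17%.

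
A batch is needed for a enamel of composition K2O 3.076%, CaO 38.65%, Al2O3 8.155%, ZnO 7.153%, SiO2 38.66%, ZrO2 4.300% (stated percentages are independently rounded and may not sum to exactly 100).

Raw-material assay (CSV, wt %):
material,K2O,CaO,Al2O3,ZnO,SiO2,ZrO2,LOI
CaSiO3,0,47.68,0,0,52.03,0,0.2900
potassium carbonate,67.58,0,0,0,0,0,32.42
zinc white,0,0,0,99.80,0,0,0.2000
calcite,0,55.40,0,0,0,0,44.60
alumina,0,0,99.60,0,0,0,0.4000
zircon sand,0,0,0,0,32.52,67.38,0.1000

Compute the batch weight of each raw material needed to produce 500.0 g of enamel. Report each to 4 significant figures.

Batch per 500.0 g enamel:
  CaSiO3: 351.6 g
  potassium carbonate: 22.76 g
  zinc white: 35.84 g
  calcite: 46.25 g
  alumina: 40.94 g
  zircon sand: 31.91 g
Total batch = 529.3 g; LOI loss = 29.29 g; yield = 94.47%

Every computation keeps full precision in every operation; values along the way are displayed (rounded to 4 significant digits) within the worked lines — each reported figure is rounded exactly once; derived quantities (the totals, yield, the six compositions, glass mass, ignition loss) are rebuilt from the weighed amounts at 500.0 g of glass at full precision, as set out in the problem or the answer.
Target oxide masses per 500.0 g enamel:
  K2O: 3.076% × 500.0 = 15.38 g
  CaO: 38.65% × 500.0 = 193.2 g
  Al2O3: 8.155% × 500.0 = 40.78 g
  ZnO: 7.153% × 500.0 = 35.76 g
  SiO2: 38.66% × 500.0 = 193.3 g
  ZrO2: 4.300% × 500.0 = 21.50 g
A balance pass over the oxides, applying the batch weights above, under the basis named above (sum by sum, the targets are met up to rounding of the answer):
  K2O: 22.76·0.6758 = 15.38 g (target 15.38 g)
  CaO: 351.6·0.4768 + 46.25·0.5540 = 193.3 g (target 193.2 g)
  Al2O3: 40.94·0.9960 = 40.78 g (target 40.78 g)
  ZnO: 35.84·0.9980 = 35.77 g (target 35.76 g)
  SiO2: 351.6·0.5203 + 31.91·0.3252 = 193.3 g (target 193.3 g)
  ZrO2: 31.91·0.6738 = 21.50 g (target 21.50 g)
Consistency of the glass mass: net batch after ignition = 500.0 g (per-oxide target masses sum to 500.0 g; with the basis standing at 500.0 g — rounding explains the deltas).
Summing the batch: Σ batch = 529.3 g; the LOI term Σ batch·LOI equals 29.29 g; as yield: glass ÷ batch → 94.47%.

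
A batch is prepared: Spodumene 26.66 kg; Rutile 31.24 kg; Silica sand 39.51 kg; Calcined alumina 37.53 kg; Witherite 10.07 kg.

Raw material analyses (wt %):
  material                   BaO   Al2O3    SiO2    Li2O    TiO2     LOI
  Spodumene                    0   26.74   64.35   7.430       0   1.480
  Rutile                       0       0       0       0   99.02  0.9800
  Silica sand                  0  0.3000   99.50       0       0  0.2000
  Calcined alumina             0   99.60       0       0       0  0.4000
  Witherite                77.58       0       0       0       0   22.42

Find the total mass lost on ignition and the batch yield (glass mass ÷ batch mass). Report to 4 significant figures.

LOI loss = 3.188 kg; glass = 141.8 kg; yield = 97.80%

Values along the way are printed, with 4-significant-figure rounding, when written out. Every computation maintains exact precision at all times — exactly one rounding is applied to each reported result — derived quantities (five oxide percentages, net glass mass, LOI, the totals, the yield) are rebuilt at full precision from the batch weights for 141.8 kg of glass as set out in either problem or answer.
Per-material ignition loss:
  Spodumene: 26.66 × 0.01480 = 0.3946 kg
  Rutile: 31.24 × 0.009800 = 0.3062 kg
  Silica sand: 39.51 × 0.002000 = 0.07902 kg
  Calcined alumina: 37.53 × 0.004000 = 0.1501 kg
  Witherite: 10.07 × 0.2242 = 2.258 kg
Total LOI = 3.188 kg
Glass = batch − LOI = 145.0 − 3.188 = 141.8 kg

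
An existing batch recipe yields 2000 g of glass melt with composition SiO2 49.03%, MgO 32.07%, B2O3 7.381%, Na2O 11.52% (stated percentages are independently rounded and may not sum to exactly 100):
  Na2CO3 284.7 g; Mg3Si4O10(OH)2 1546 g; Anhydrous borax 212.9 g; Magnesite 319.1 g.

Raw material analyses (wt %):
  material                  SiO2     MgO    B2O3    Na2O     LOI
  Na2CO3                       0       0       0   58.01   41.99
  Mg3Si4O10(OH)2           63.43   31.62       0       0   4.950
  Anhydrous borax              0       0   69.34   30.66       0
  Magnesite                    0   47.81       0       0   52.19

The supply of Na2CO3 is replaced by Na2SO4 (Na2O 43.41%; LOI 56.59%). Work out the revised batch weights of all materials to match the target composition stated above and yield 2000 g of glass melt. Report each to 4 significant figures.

Mid-chain values are displayed, rounded to four significant figures, as written; all arithmetic carries full float precision in all steps — a single rounding produces every reported result — derived quantities are carried in full precision (ignition loss, glass mass, the yield, totals, four oxide percentages) using the weight values for 2000 g of glass as they appear in either problem or answer.
Oxide-by-oxide targets in 2000 g glass melt:
  SiO2: 49.03% × 2000 = 980.6 g
  MgO: 32.07% × 2000 = 641.4 g
  B2O3: 7.381% × 2000 = 147.6 g
  Na2O: 11.52% × 2000 = 230.4 g
Checking each oxide sum from the weights as reported, per the basis as stated (summed amounts equal target values within answer rounding):
  SiO2: 1546·0.6343 = 980.6 g (target 980.6 g)
  MgO: 1546·0.3162 + 319.1·0.4781 = 641.4 g (target 641.4 g)
  B2O3: 212.9·0.6934 = 147.6 g (target 147.6 g)
  Na2O: 380.4·0.4341 + 212.9·0.3066 = 230.4 g (target 230.4 g)
Auditing the glass mass value: batch Σ − ignition loss = 2000 g (oxide target masses add up to 2000 g; against the stated basis, 2000 g — any gap is answer rounding).
Summing the batch: Σ batch = 2458 g; LOI removed, Σ of batch·LOI: 458.3 g; yield = glass ÷ total batch = 81.36%.

Revised batch per 2000 g glass melt:
  Na2SO4: 380.4 g
  Mg3Si4O10(OH)2: 1546 g
  Anhydrous borax: 212.9 g
  Magnesite: 319.1 g
Total batch = 2458 g; LOI loss = 458.3 g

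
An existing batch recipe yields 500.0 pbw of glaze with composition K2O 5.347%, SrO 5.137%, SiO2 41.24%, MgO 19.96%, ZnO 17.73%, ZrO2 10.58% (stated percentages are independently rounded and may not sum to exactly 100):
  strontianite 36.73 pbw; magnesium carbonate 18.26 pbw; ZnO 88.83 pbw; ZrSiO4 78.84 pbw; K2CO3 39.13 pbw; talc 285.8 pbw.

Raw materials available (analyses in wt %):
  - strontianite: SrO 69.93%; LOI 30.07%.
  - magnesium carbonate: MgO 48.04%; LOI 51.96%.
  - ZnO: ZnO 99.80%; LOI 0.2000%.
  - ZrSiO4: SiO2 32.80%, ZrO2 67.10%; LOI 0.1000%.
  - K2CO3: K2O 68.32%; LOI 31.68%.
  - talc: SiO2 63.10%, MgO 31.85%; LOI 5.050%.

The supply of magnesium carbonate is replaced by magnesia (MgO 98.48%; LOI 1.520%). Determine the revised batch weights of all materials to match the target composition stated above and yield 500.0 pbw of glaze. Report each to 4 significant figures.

Exact precision is kept from start to finish. Values along the way are displayed rounded to 4 significant digits when written out — every reported result is rounded only once; the derived quantities are rebuilt using the weight values on 500.0 pbw of glass in exact precision (the six compositions, totals, yield, ignition loss, net glass mass) as given in the problem or answer text.
Oxide-by-oxide targets in 500.0 pbw glaze:
  K2O: 5.347% × 500.0 = 26.74 pbw
  SrO: 5.137% × 500.0 = 25.68 pbw
  SiO2: 41.24% × 500.0 = 206.2 pbw
  MgO: 19.96% × 500.0 = 99.80 pbw
  ZnO: 17.73% × 500.0 = 88.65 pbw
  ZrO2: 10.58% × 500.0 = 52.90 pbw
Mass-balance tally per oxide with the batch weights as given, under the basis named above (sums match the target masses within answer rounding):
  K2O: 39.13·0.6832 = 26.73 pbw (target 26.74 pbw)
  SrO: 36.73·0.6993 = 25.69 pbw (target 25.68 pbw)
  SiO2: 78.84·0.3280 + 285.8·0.6310 = 206.2 pbw (target 206.2 pbw)
  MgO: 8.907·0.9848 + 285.8·0.3185 = 99.80 pbw (target 99.80 pbw)
  ZnO: 88.83·0.9980 = 88.65 pbw (target 88.65 pbw)
  ZrO2: 78.84·0.6710 = 52.90 pbw (target 52.90 pbw)
Glass mass check: batch Σ − ignition loss = 500.0 pbw (targets for the oxides total 500.0 pbw; with the basis standing at 500.0 pbw — any gap is answer rounding).
Batch grand total — Σ batch = 538.2 pbw; ignition loss, Σ(batch × LOI) = 38.27 pbw; yield, glass over the total, = 92.89%.

Revised batch per 500.0 pbw glaze:
  strontianite: 36.73 pbw
  magnesia: 8.907 pbw
  ZnO: 88.83 pbw
  ZrSiO4: 78.84 pbw
  K2CO3: 39.13 pbw
  talc: 285.8 pbw
Total batch = 538.2 pbw; LOI loss = 38.27 pbw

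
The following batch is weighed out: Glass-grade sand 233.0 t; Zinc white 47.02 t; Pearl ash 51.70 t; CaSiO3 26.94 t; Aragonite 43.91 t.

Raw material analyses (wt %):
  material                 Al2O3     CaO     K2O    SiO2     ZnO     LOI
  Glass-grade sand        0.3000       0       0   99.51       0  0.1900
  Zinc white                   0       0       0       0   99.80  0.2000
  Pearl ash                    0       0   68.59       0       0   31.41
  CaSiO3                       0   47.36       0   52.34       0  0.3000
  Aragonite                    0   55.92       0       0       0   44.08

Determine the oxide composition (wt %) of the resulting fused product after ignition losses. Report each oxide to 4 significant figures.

Glass mass = 366.4 t (batch 402.6 − LOI 36.21).
Composition: Al2O3 0.1908%, CaO 10.18%, K2O 9.679%, SiO2 67.14%, ZnO 12.81%

The intermediate values are shown rounded off to 4 significant figures on the page. All arithmetic runs at full float precision end to end — each reported result sees exactly one rounding. All derived quantities, including net glass mass, the yield, the totals, the five compositions, LOI, are carried using the weight values at 366.4 t of glass at exact precision, precisely as stated by problem or answer.
Delivered oxide masses:
  Al2O3: 233.0·0.003000 = 0.6990 t
  CaO: 26.94·0.4736 + 43.91·0.5592 = 37.31 t
  K2O: 51.70·0.6859 = 35.46 t
  SiO2: 233.0·0.9951 + 26.94·0.5234 = 246.0 t
  ZnO: 47.02·0.9980 = 46.93 t
LOI: 233.0·0.001900 + 47.02·0.002000 + 51.70·0.3141 + 26.94·0.003000 + 43.91·0.4408 = 36.21 t
Glass mass = batch − LOI = 402.6 − 36.21 = 366.4 t (the oxide masses sum to this)
oxide / glass × 100 gives the wt %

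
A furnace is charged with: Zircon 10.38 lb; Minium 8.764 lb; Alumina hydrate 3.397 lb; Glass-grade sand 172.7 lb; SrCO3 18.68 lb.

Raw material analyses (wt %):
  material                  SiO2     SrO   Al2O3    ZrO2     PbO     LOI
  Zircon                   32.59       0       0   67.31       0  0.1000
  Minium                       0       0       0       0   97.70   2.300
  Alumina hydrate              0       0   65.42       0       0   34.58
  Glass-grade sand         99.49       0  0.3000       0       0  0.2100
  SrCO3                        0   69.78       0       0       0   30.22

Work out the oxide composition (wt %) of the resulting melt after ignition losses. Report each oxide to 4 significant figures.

Each numeric step runs at full precision through the solve — intermediates are printed, with 4-significant-figure rounding, on the page — every reported value takes exactly one rounding; all derived quantities, including net glass mass, the five compositions, LOI, the totals, the yield, are rebuilt starting from the weights at 206.5 lb of glass at exact precision as quoted within either problem or answer.
Oxide masses out of the charge:
  SiO2: 10.38·0.3259 + 172.7·0.9949 = 175.2 lb
  SrO: 18.68·0.6978 = 13.03 lb
  Al2O3: 3.397·0.6542 + 172.7·0.003000 = 2.740 lb
  ZrO2: 10.38·0.6731 = 6.987 lb
  PbO: 8.764·0.9770 = 8.562 lb
LOI: 10.38·0.001000 + 8.764·0.02300 + 3.397·0.3458 + 172.7·0.002100 + 18.68·0.3022 = 7.394 lb
batch − LOI leaves glass = 213.9 − 7.394 = 206.5 lb (the oxide masses sum to this)
each oxide over glass, ×100, is wt %

Glass mass = 206.5 lb (batch 213.9 − LOI 7.394).
Composition: SiO2 84.83%, SrO 6.311%, Al2O3 1.327%, ZrO2 3.383%, PbO 4.146%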